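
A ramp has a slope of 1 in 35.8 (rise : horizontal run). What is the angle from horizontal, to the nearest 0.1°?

1.6°

tan θ = 1/35.8 = 0.0279
θ = arctan(0.0279) = 1.60°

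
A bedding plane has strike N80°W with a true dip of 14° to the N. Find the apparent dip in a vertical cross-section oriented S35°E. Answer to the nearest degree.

The strike is N80°W and the section trends S35°E; the acute angle between them is β = 45°.
tan(apparent dip) = tan 14° · sin 45° = 0.1763
apparent dip = arctan 0.1763 = 10.00°

10°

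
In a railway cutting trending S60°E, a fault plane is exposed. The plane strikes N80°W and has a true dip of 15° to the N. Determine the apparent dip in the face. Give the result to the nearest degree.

Angle between strike (N80°W) and section (S60°E): β = 20°.
tan α = tan 15° × sin 20° = 0.2679 × 0.3420 = 0.0916
α = arctan(0.0916) = 5.24°

5°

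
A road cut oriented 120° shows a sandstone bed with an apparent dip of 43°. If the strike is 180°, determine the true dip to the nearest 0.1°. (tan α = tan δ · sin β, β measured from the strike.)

47.1°

The section is 60° from the strike.
tan(true dip) = tan 43° / sin 60° = 1.0768
true dip = arctan 1.0768 = 47.12°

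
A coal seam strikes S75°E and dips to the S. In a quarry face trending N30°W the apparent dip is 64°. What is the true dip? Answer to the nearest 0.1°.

71.0°

β = acute angle between strike S75°E and section N30°W = 45°.
tan(true dip) = tan 64° / sin 45° = 2.8996
true dip = arctan 2.8996 = 70.97°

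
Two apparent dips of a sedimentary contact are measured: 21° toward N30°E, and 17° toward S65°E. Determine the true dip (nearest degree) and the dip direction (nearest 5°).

true dip 25°, dip direction 065°

Each apparent-dip line lies in the plane. As unit vectors (x east, y north, z up), v₁ plunges 21°→N30°E and v₂ plunges 17°→S65°E.
n = v₁ × v₂ = (0.381, 0.174, 0.889) (taken with n_z > 0).
True dip = arccos(n_z / |n|) = arccos(0.9046) = 25.2°.
Dip direction = azimuth of (n_x, n_y) = atan2(0.381, 0.174) = 65°.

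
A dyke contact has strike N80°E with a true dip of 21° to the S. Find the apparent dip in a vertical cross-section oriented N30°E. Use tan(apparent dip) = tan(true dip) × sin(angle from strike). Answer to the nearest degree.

16°

The section lies 50° from the strike.
tan α = tan 21° × sin 50° = 0.3839 × 0.7660 = 0.2941
apparent dip = arctan 0.2941 = 16.39°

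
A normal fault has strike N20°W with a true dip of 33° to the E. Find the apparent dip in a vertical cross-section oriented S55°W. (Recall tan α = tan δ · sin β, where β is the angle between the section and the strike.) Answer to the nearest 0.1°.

Angle between strike (N20°W) and section (S55°W): β = 75°.
tan(apparent dip) = tan 33° · sin 75° = 0.6273
apparent dip = arctan 0.6273 = 32.10°

32.1°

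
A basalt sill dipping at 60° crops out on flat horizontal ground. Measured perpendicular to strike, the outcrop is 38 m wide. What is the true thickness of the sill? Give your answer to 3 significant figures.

32.9 m

True thickness t = w · sin(dip) = 38 × sin 60°
t = 38 × 0.8660 = 32.909 m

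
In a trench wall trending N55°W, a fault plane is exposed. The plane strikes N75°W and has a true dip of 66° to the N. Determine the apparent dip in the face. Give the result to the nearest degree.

The strike is N75°W and the section trends N55°W; the acute angle between them is β = 20°.
tan(apparent dip) = tan 66° · sin 20° = 0.7682
α = arctan(0.7682) = 37.53°

38°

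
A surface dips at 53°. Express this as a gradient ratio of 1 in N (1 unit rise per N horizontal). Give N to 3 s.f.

1 in 0.754

1 : N means tan θ = 1/N, so N = 1/tan 53° = 1/1.3270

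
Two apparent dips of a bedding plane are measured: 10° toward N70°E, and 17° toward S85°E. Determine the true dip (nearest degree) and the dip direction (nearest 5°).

Each apparent-dip line lies in the plane. As unit vectors (x east, y north, z up), v₁ plunges 10°→N70°E and v₂ plunges 17°→S85°E.
n = v₁ × v₂ = (0.113, -0.105, 0.398) (taken with n_z > 0).
Dip δ = arctan(|n_h|/n_z) = arctan(0.154/0.398) = 21.2°.
Dip direction = atan2(0.113, -0.105) = 133° (azimuth of n's horizontal projection).

true dip 21°, dip direction 135°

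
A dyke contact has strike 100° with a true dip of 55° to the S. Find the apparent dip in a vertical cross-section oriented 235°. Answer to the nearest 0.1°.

The section lies 45° from the strike.
tan(apparent dip) = tan 55° · sin 45° = 1.0099
apparent dip = arctan 1.0099 = 45.28°

45.3°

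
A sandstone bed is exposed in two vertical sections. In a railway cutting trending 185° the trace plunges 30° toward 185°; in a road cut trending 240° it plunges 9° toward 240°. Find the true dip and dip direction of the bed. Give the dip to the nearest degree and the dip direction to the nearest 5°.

true dip 32°, dip direction 165°

Represent each trace as a vector plunging at its apparent dip toward its trend (east-north-up frame): v₁ = (-0.075, -0.863, -0.500), v₂ = (-0.855, -0.494, -0.156).
The plane normal is n = v₁ × v₂ ∝ (0.112, -0.416, 0.701).
tan δ = √(n_x²+n_y²)/n_z = 0.431/0.701, so δ = 31.6°.
Dip direction = atan2(0.112, -0.416) = 165° (azimuth of n's horizontal projection).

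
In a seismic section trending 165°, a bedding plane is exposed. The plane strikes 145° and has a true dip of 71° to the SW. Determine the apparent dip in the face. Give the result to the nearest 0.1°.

Angle between strike (145°) and section (165°): β = 20°.
tan(apparent dip) = tan 71° · sin 20° = 0.9933
α = arctan(0.9933) = 44.81°

44.8°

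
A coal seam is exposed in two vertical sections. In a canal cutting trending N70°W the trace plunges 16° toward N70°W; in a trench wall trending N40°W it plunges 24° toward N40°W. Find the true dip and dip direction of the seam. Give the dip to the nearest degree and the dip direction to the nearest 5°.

Represent each trace as a vector plunging at its apparent dip toward its trend (east-north-up frame): v₁ = (-0.903, 0.329, -0.276), v₂ = (-0.587, 0.700, -0.407).
The plane normal is n = v₁ × v₂ ∝ (-0.059, 0.206, 0.439).
True dip = arccos(n_z / |n|) = arccos(0.8990) = 26.0°.
Dip direction = azimuth of (n_x, n_y) = atan2(-0.059, 0.206) = 344°.

true dip 26°, dip direction 345°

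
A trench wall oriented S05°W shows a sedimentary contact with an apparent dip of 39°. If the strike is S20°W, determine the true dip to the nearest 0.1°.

72.3°

The section is 15° from the strike.
tan δ = tan α / sin β = tan 39° / sin 15° = 0.8098 / 0.2588 = 3.1288
δ = arctan(3.1288) = 72.28°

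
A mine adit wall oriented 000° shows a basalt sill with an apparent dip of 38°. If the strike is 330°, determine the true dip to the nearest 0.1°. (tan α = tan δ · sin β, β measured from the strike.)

57.4°

β = acute angle between strike 330° and section 000° = 30°.
tan(true dip) = tan 38° / sin 30° = 1.5626
δ = arctan(1.5626) = 57.38°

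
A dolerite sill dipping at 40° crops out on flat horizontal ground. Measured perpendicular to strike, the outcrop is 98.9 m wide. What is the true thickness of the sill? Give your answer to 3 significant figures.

63.6 m

True thickness t = w · sin(dip) = 98.9 × sin 40°
t = 98.9 × 0.6428 = 63.572 m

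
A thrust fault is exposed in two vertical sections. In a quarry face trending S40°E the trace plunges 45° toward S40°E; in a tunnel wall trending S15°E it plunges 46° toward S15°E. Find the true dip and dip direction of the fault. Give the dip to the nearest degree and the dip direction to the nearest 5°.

true dip 46°, dip direction 155°

Each apparent-dip line lies in the plane. As unit vectors (x east, y north, z up), v₁ plunges 45°→S40°E and v₂ plunges 46°→S15°E.
The plane normal is n = v₁ × v₂ ∝ (0.085, -0.200, 0.208).
True dip = arccos(n_z / |n|) = arccos(0.6911) = 46.3°.
Dip direction = atan2(0.085, -0.200) = 157° (azimuth of n's horizontal projection).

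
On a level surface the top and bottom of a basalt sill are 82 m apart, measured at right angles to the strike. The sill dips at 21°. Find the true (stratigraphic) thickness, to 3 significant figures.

29.4 m

True thickness t = w · sin(dip) = 82 × sin 21°
t = 82 × 0.3584 = 29.386 m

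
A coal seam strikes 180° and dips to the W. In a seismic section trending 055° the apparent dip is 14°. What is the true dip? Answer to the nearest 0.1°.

β = acute angle between strike 180° and section 055° = 55°.
tan δ = tan α / sin β = tan 14° / sin 55° = 0.2493 / 0.8192 = 0.3044
true dip = arctan 0.3044 = 16.93°

16.9°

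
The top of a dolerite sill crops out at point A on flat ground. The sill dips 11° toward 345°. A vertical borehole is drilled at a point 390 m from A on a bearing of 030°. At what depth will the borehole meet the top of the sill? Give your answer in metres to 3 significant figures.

The hole lies 45° from the dip direction, so the down-dip offset is 390 × cos 45° = 275.77 m.
Depth = down-dip offset × tan(dip) = 275.77 × tan 11° = 275.77 × 0.1944
Depth = 53.60 m

53.6 m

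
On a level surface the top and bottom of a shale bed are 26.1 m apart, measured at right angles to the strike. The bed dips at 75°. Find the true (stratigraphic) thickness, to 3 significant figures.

25.2 m

True thickness t = w · sin(dip) = 26.1 × sin 75°
t = 26.1 × 0.9659 = 25.211 m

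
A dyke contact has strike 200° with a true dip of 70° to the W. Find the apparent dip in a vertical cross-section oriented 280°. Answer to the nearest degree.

70°

The strike is 200° and the section trends 280°; the acute angle between them is β = 80°.
tan(apparent dip) = tan 70° · sin 80° = 2.7057
apparent dip = arctan 2.7057 = 69.72°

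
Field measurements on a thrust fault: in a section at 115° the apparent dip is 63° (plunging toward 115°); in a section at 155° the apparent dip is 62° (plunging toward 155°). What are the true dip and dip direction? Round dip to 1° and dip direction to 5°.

Represent each trace as a vector plunging at its apparent dip toward its trend (east-north-up frame): v₁ = (0.411, -0.192, -0.891), v₂ = (0.198, -0.425, -0.883).
The plane normal is n = v₁ × v₂ ∝ (0.210, -0.187, 0.137).
True dip = arccos(n_z / |n|) = arccos(0.4387) = 64.0°.
Dip direction = atan2(0.210, -0.187) = 132° (azimuth of n's horizontal projection).

true dip 64°, dip direction 130°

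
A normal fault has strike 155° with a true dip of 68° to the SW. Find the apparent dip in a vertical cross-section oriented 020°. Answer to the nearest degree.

60°

Angle between strike (155°) and section (020°): β = 45°.
tan(apparent dip) = tan 68° · sin 45° = 1.7502
apparent dip = arctan 1.7502 = 60.26°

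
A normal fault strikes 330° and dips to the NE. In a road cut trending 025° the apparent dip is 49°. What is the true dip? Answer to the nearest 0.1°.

54.5°

The section is 55° from the strike.
tan δ = tan α / sin β = tan 49° / sin 55° = 1.1504 / 0.8192 = 1.4043
true dip = arctan 1.4043 = 54.55°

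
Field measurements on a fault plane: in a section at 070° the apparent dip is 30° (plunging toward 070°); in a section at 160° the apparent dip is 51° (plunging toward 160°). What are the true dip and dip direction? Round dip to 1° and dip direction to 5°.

true dip 54°, dip direction 135°

Represent each trace as a vector plunging at its apparent dip toward its trend (east-north-up frame): v₁ = (0.814, 0.296, -0.500), v₂ = (0.215, -0.591, -0.777).
Cross product v₁ × v₂ gives the pole to the plane: n ∝ (0.526, -0.525, 0.545).
tan δ = √(n_x²+n_y²)/n_z = 0.743/0.545, so δ = 53.7°.
The horizontal component of n points toward azimuth atan2(n_x, n_y) = 135°, the dip direction.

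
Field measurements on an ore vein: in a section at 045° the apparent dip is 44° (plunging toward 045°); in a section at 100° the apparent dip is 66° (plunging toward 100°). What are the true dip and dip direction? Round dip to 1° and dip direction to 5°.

true dip 66°, dip direction 110°

Represent each trace as a vector plunging at its apparent dip toward its trend (east-north-up frame): v₁ = (0.509, 0.509, -0.695), v₂ = (0.401, -0.071, -0.914).
Cross product v₁ × v₂ gives the pole to the plane: n ∝ (0.514, -0.186, 0.240).
True dip = arccos(n_z / |n|) = arccos(0.4016) = 66.3°.
The horizontal component of n points toward azimuth atan2(n_x, n_y) = 110°, the dip direction.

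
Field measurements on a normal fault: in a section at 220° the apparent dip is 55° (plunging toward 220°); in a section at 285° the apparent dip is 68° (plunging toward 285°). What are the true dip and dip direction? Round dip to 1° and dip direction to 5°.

The two traces are lines in the plane: v₁ = (sin 220°·cos 55°, cos 220°·cos 55°, −sin 55°), v₂ = (sin 285°·cos 68°, cos 285°·cos 68°, −sin 68°).
Cross product v₁ × v₂ gives the pole to the plane: n ∝ (-0.487, 0.045, 0.195).
tan δ = √(n_x²+n_y²)/n_z = 0.489/0.195, so δ = 68.3°.
The horizontal component of n points toward azimuth atan2(n_x, n_y) = 275°, the dip direction.

true dip 68°, dip direction 275°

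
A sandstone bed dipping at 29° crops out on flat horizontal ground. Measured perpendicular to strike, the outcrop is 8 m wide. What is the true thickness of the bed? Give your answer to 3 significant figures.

True thickness t = w · sin(dip) = 8 × sin 29°
t = 8 × 0.4848 = 3.878 m

3.88 m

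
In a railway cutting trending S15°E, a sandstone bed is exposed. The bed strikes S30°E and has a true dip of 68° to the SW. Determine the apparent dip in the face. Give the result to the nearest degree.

33°

Angle between strike (S30°E) and section (S15°E): β = 15°.
tan(apparent dip) = tan 68° · sin 15° = 0.6406
apparent dip = arctan 0.6406 = 32.64°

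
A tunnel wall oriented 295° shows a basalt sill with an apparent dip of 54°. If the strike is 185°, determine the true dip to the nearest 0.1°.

The section is 70° from the strike.
tan(true dip) = tan 54° / sin 70° = 1.4647
true dip = arctan 1.4647 = 55.68°

55.7°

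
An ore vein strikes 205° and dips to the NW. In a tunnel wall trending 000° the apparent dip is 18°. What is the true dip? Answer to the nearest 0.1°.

37.6°

β = acute angle between strike 205° and section 000° = 25°.
tan(true dip) = tan 18° / sin 25° = 0.7688
δ = arctan(0.7688) = 37.55°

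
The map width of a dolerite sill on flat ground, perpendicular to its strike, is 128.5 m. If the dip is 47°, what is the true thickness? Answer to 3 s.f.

94.0 m

True thickness t = w · sin(dip) = 128.5 × sin 47°
t = 128.5 × 0.7314 = 93.979 m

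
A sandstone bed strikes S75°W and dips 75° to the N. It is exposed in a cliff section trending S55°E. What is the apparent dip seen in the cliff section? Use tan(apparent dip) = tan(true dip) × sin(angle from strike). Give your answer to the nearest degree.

71°

Angle between strike (S75°W) and section (S55°E): β = 50°.
tan α = tan 75° × sin 50° = 3.7321 × 0.7660 = 2.8589
α = arctan(2.8589) = 70.72°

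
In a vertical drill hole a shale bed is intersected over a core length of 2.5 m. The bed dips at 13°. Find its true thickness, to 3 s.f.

True thickness t = h · cos(dip) = 2.5 × cos 13°
t = 2.5 × 0.9744 = 2.436 m

2.44 m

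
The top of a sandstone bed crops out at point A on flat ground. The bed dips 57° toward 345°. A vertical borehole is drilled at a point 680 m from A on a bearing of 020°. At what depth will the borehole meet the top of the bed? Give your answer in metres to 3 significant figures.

The hole lies 35° from the dip direction, so the down-dip offset is 680 × cos 35° = 557.02 m.
Depth = down-dip offset × tan(dip) = 557.02 × tan 57° = 557.02 × 1.5399
Depth = 857.74 m

858 m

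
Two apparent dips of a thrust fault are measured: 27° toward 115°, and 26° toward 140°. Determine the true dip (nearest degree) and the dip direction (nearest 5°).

Represent each trace as a vector plunging at its apparent dip toward its trend (east-north-up frame): v₁ = (0.808, -0.377, -0.454), v₂ = (0.578, -0.689, -0.438).
n = v₁ × v₂ = (0.148, -0.092, 0.338) (taken with n_z > 0).
Dip δ = arctan(|n_h|/n_z) = arctan(0.174/0.338) = 27.2°.
Dip direction = atan2(0.148, -0.092) = 122° (azimuth of n's horizontal projection).

true dip 27°, dip direction 120°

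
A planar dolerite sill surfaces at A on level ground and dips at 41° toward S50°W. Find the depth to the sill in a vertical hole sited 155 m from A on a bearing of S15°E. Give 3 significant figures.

56.9 m

The hole lies 65° from the dip direction, so the down-dip offset is 155 × cos 65° = 65.51 m.
Depth = down-dip offset × tan(dip) = 65.51 × tan 41° = 65.51 × 0.8693
Depth = 56.94 m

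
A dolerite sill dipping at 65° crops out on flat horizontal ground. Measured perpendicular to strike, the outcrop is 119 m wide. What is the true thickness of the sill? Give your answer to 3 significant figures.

True thickness t = w · sin(dip) = 119 × sin 65°
t = 119 × 0.9063 = 107.851 m

108 m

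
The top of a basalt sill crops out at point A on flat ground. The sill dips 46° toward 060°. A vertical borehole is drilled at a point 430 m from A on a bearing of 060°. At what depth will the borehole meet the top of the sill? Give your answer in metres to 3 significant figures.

445 m

The hole is directly down-dip from the outcrop, so the down-dip offset is 430 m.
Depth = down-dip offset × tan(dip) = 430.00 × tan 46° = 430.00 × 1.0355
Depth = 445.28 m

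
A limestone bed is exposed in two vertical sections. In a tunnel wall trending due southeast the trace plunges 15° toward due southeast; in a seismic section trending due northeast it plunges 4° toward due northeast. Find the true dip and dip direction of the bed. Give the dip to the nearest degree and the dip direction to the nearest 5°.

true dip 15°, dip direction 120°

Represent each trace as a vector plunging at its apparent dip toward its trend (east-north-up frame): v₁ = (0.683, -0.683, -0.259), v₂ = (0.705, 0.705, -0.070).
Cross product v₁ × v₂ gives the pole to the plane: n ∝ (0.230, -0.135, 0.964).
tan δ = √(n_x²+n_y²)/n_z = 0.267/0.964, so δ = 15.5°.
Dip direction = atan2(0.230, -0.135) = 120° (azimuth of n's horizontal projection).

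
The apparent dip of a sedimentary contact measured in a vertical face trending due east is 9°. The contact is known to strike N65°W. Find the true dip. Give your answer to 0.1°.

β = acute angle between strike N65°W and section due east = 25°.
tan(true dip) = tan 9° / sin 25° = 0.3748
true dip = arctan 0.3748 = 20.54°

20.5°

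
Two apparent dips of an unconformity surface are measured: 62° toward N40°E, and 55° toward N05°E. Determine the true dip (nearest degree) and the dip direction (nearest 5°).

The two traces are lines in the plane: v₁ = (sin 40°·cos 62°, cos 40°·cos 62°, −sin 62°), v₂ = (sin 5°·cos 55°, cos 5°·cos 55°, −sin 55°).
The plane normal is n = v₁ × v₂ ∝ (0.210, 0.203, 0.154).
tan δ = √(n_x²+n_y²)/n_z = 0.292/0.154, so δ = 62.1°.
Dip direction = azimuth of (n_x, n_y) = atan2(0.210, 0.203) = 46°.

true dip 62°, dip direction 045°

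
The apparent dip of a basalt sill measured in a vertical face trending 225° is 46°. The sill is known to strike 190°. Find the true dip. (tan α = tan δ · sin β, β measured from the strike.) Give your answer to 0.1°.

The section is 35° from the strike.
tan(true dip) = tan 46° / sin 35° = 1.8054
true dip = arctan 1.8054 = 61.02°

61.0°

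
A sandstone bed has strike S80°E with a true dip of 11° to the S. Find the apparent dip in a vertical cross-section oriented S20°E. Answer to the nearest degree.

10°

The section lies 60° from the strike.
tan(apparent dip) = tan 11° · sin 60° = 0.1683
α = arctan(0.1683) = 9.56°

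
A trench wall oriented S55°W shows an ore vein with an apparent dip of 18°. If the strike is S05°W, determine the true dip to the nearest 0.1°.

23.0°

β = acute angle between strike S05°W and section S55°W = 50°.
tan(true dip) = tan 18° / sin 50° = 0.4242
true dip = arctan 0.4242 = 22.98°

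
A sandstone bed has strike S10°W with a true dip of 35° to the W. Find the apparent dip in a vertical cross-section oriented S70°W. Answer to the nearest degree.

31°

The section lies 60° from the strike.
tan α = tan 35° × sin 60° = 0.7002 × 0.8660 = 0.6064
α = arctan(0.6064) = 31.23°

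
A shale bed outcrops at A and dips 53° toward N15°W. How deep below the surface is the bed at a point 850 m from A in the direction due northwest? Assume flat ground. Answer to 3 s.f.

977 m

The hole lies 30° from the dip direction, so the down-dip offset is 850 × cos 30° = 736.12 m.
Depth = down-dip offset × tan(dip) = 736.12 × tan 53° = 736.12 × 1.3270
Depth = 976.87 m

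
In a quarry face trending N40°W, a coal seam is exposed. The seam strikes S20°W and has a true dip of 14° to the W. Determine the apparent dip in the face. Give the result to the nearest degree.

The section lies 60° from the strike.
tan α = tan 14° × sin 60° = 0.2493 × 0.8660 = 0.2159
apparent dip = arctan 0.2159 = 12.18°

12°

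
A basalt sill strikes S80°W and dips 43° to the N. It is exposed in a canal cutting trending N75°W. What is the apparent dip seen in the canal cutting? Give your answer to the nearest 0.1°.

21.5°

The strike is S80°W and the section trends N75°W; the acute angle between them is β = 25°.
tan(apparent dip) = tan 43° · sin 25° = 0.3941
apparent dip = arctan 0.3941 = 21.51°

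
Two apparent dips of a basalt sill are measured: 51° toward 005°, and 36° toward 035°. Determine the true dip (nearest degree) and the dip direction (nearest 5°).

The two traces are lines in the plane: v₁ = (sin 5°·cos 51°, cos 5°·cos 51°, −sin 51°), v₂ = (sin 35°·cos 36°, cos 35°·cos 36°, −sin 36°).
The plane normal is n = v₁ × v₂ ∝ (-0.147, 0.328, 0.255).
tan δ = √(n_x²+n_y²)/n_z = 0.360/0.255, so δ = 54.7°.
The horizontal component of n points toward azimuth atan2(n_x, n_y) = 336°, the dip direction.

true dip 55°, dip direction 335°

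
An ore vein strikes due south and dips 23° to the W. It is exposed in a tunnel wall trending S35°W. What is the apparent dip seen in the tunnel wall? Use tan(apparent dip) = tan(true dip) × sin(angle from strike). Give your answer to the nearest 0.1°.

13.7°

Angle between strike (due south) and section (S35°W): β = 35°.
tan α = tan 23° × sin 35° = 0.4245 × 0.5736 = 0.2435
α = arctan(0.2435) = 13.68°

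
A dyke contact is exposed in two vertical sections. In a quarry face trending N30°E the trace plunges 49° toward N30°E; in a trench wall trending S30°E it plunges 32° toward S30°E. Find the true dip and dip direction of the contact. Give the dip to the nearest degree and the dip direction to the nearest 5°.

true dip 61°, dip direction 080°

Represent each trace as a vector plunging at its apparent dip toward its trend (east-north-up frame): v₁ = (0.328, 0.568, -0.755), v₂ = (0.424, -0.734, -0.530).
n = v₁ × v₂ = (0.855, 0.146, 0.482) (taken with n_z > 0).
tan δ = √(n_x²+n_y²)/n_z = 0.868/0.482, so δ = 61.0°.
Dip direction = atan2(0.855, 0.146) = 80° (azimuth of n's horizontal projection).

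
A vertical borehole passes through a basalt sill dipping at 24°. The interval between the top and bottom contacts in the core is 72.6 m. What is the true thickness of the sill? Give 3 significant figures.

True thickness t = h · cos(dip) = 72.6 × cos 24°
t = 72.6 × 0.9135 = 66.323 m

66.3 m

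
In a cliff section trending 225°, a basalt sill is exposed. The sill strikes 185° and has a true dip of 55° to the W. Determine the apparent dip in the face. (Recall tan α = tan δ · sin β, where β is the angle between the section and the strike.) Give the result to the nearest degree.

43°

The section lies 40° from the strike.
tan α = tan 55° × sin 40° = 1.4281 × 0.6428 = 0.9180
apparent dip = arctan 0.9180 = 42.55°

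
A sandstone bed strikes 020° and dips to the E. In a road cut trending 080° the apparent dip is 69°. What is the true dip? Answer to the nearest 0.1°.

β = acute angle between strike 020° and section 080° = 60°.
tan(true dip) = tan 69° / sin 60° = 3.0081
δ = arctan(3.0081) = 71.61°

71.6°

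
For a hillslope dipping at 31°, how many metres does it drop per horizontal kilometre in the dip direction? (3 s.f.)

drop per km = 1000 × tan 31° = 1000 × 0.6009

601 m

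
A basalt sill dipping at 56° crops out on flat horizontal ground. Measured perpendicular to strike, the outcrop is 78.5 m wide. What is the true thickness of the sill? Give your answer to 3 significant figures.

True thickness t = w · sin(dip) = 78.5 × sin 56°
t = 78.5 × 0.8290 = 65.079 m

65.1 m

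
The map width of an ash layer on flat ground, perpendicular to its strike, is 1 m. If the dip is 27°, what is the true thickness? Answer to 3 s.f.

0.454 m

True thickness t = w · sin(dip) = 1 × sin 27°
t = 1 × 0.4540 = 0.454 m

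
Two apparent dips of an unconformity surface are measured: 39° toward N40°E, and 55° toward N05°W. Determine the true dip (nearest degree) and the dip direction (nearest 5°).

Represent each trace as a vector plunging at its apparent dip toward its trend (east-north-up frame): v₁ = (0.500, 0.595, -0.629), v₂ = (-0.050, 0.571, -0.819).
n = v₁ × v₂ = (-0.128, 0.441, 0.315) (taken with n_z > 0).
tan δ = √(n_x²+n_y²)/n_z = 0.459/0.315, so δ = 55.5°.
Dip direction = atan2(-0.128, 0.441) = 344° (azimuth of n's horizontal projection).

true dip 56°, dip direction 345°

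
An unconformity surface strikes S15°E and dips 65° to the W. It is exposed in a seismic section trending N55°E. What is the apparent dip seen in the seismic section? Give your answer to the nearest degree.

64°

The strike is S15°E and the section trends N55°E; the acute angle between them is β = 70°.
tan α = tan 65° × sin 70° = 2.1445 × 0.9397 = 2.0152
α = arctan(2.0152) = 63.61°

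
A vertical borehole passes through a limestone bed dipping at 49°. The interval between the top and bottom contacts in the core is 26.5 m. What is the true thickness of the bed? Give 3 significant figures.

True thickness t = h · cos(dip) = 26.5 × cos 49°
t = 26.5 × 0.6561 = 17.386 m

17.4 m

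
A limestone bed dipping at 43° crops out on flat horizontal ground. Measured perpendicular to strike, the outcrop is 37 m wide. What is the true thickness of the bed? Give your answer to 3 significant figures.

True thickness t = w · sin(dip) = 37 × sin 43°
t = 37 × 0.6820 = 25.234 m

25.2 m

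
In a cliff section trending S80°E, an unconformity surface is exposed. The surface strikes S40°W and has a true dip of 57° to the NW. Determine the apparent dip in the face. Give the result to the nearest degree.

53°

The section lies 60° from the strike.
tan(apparent dip) = tan 57° · sin 60° = 1.3336
apparent dip = arctan 1.3336 = 53.13°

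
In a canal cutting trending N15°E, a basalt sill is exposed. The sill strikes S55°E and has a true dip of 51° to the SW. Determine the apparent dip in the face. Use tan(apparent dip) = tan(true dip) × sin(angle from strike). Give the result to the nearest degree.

49°

The strike is S55°E and the section trends N15°E; the acute angle between them is β = 70°.
tan(apparent dip) = tan 51° · sin 70° = 1.1604
α = arctan(1.1604) = 49.25°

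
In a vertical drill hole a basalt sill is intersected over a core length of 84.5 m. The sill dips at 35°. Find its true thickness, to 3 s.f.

True thickness t = h · cos(dip) = 84.5 × cos 35°
t = 84.5 × 0.8192 = 69.218 m

69.2 m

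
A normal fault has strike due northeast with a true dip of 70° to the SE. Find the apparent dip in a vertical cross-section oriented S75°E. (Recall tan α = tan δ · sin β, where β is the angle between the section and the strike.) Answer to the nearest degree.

The section lies 60° from the strike.
tan α = tan 70° × sin 60° = 2.7475 × 0.8660 = 2.3794
apparent dip = arctan 2.3794 = 67.20°

67°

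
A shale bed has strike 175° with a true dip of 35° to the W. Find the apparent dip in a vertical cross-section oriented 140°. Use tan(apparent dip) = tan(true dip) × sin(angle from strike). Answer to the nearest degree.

22°

The section lies 35° from the strike.
tan(apparent dip) = tan 35° · sin 35° = 0.4016
apparent dip = arctan 0.4016 = 21.88°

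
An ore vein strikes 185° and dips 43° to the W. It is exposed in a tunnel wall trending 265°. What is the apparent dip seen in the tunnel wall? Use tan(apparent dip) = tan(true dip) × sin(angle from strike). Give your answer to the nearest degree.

43°

Angle between strike (185°) and section (265°): β = 80°.
tan(apparent dip) = tan 43° · sin 80° = 0.9183
α = arctan(0.9183) = 42.56°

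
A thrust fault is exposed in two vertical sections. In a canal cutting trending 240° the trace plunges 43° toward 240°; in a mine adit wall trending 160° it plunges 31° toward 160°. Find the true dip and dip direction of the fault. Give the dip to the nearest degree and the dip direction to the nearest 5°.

The two traces are lines in the plane: v₁ = (sin 240°·cos 43°, cos 240°·cos 43°, −sin 43°), v₂ = (sin 160°·cos 31°, cos 160°·cos 31°, −sin 31°).
n = v₁ × v₂ = (-0.361, -0.526, 0.617) (taken with n_z > 0).
True dip = arccos(n_z / |n|) = arccos(0.6953) = 45.9°.
The horizontal component of n points toward azimuth atan2(n_x, n_y) = 214°, the dip direction.

true dip 46°, dip direction 215°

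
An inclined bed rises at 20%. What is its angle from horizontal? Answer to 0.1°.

11.3°

tan θ = 20/100 = 0.2000
θ = arctan(0.2000) = 11.31°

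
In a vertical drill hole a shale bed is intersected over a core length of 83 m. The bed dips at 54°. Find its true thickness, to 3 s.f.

True thickness t = h · cos(dip) = 83 × cos 54°
t = 83 × 0.5878 = 48.786 m

48.8 m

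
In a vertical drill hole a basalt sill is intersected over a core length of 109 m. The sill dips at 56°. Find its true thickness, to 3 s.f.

61.0 m

True thickness t = h · cos(dip) = 109 × cos 56°
t = 109 × 0.5592 = 60.952 m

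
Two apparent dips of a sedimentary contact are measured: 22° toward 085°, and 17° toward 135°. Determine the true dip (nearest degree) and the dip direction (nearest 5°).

true dip 22°, dip direction 095°

Represent each trace as a vector plunging at its apparent dip toward its trend (east-north-up frame): v₁ = (0.924, 0.081, -0.375), v₂ = (0.676, -0.676, -0.292).
The plane normal is n = v₁ × v₂ ∝ (0.277, -0.017, 0.679).
Dip δ = arctan(|n_h|/n_z) = arctan(0.277/0.679) = 22.2°.
Dip direction = azimuth of (n_x, n_y) = atan2(0.277, -0.017) = 93°.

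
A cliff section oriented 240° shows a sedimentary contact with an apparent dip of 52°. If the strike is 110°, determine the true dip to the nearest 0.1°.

59.1°

The section is 50° from the strike.
tan(true dip) = tan 52° / sin 50° = 1.6708
δ = arctan(1.6708) = 59.10°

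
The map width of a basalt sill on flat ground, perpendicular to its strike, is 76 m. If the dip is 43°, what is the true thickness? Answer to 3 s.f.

51.8 m

True thickness t = w · sin(dip) = 76 × sin 43°
t = 76 × 0.6820 = 51.832 m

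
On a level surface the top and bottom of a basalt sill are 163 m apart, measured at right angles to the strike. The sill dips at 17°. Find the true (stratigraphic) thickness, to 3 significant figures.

True thickness t = w · sin(dip) = 163 × sin 17°
t = 163 × 0.2924 = 47.657 m

47.7 m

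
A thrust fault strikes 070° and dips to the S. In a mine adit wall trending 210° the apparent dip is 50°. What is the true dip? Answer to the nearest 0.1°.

β = acute angle between strike 070° and section 210° = 40°.
tan δ = tan α / sin β = tan 50° / sin 40° = 1.1918 / 0.6428 = 1.8540
δ = arctan(1.8540) = 61.66°

61.7°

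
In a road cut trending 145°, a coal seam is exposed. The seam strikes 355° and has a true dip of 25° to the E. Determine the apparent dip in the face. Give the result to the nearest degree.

Angle between strike (355°) and section (145°): β = 30°.
tan(apparent dip) = tan 25° · sin 30° = 0.2332
apparent dip = arctan 0.2332 = 13.12°

13°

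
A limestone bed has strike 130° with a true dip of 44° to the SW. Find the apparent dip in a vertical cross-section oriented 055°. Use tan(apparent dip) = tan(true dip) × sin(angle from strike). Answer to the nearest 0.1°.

43.0°

The strike is 130° and the section trends 055°; the acute angle between them is β = 75°.
tan(apparent dip) = tan 44° · sin 75° = 0.9328
α = arctan(0.9328) = 43.01°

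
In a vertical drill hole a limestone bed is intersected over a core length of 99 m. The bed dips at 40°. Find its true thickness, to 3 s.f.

75.8 m

True thickness t = h · cos(dip) = 99 × cos 40°
t = 99 × 0.7660 = 75.838 m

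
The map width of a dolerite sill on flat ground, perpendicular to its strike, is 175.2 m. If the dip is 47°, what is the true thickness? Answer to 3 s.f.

True thickness t = w · sin(dip) = 175.2 × sin 47°
t = 175.2 × 0.7314 = 128.133 m

128 m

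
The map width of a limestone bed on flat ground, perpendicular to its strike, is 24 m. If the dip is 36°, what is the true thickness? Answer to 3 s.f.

14.1 m

True thickness t = w · sin(dip) = 24 × sin 36°
t = 24 × 0.5878 = 14.107 m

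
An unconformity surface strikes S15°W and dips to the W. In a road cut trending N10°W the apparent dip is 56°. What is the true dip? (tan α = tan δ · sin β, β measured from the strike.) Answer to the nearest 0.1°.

The section is 25° from the strike.
tan δ = tan α / sin β = tan 56° / sin 25° = 1.4826 / 0.4226 = 3.5080
δ = arctan(3.5080) = 74.09°

74.1°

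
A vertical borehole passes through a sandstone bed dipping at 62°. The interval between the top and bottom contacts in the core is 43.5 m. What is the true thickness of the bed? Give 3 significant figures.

True thickness t = h · cos(dip) = 43.5 × cos 62°
t = 43.5 × 0.4695 = 20.422 m

20.4 m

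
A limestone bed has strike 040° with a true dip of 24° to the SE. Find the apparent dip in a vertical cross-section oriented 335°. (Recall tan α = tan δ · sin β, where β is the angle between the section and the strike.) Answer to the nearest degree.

22°

The strike is 040° and the section trends 335°; the acute angle between them is β = 65°.
tan α = tan 24° × sin 65° = 0.4452 × 0.9063 = 0.4035
α = arctan(0.4035) = 21.97°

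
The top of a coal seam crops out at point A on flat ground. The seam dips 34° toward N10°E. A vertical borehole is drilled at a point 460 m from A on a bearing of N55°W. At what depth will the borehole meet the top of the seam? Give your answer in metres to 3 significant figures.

The hole lies 65° from the dip direction, so the down-dip offset is 460 × cos 65° = 194.40 m.
Depth = down-dip offset × tan(dip) = 194.40 × tan 34° = 194.40 × 0.6745
Depth = 131.13 m

131 m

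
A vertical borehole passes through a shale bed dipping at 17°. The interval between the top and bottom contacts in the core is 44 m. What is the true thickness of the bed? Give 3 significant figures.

42.1 m

True thickness t = h · cos(dip) = 44 × cos 17°
t = 44 × 0.9563 = 42.077 m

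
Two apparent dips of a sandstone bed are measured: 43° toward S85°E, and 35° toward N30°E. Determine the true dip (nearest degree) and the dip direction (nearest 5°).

Each apparent-dip line lies in the plane. As unit vectors (x east, y north, z up), v₁ plunges 43°→S85°E and v₂ plunges 35°→N30°E.
Cross product v₁ × v₂ gives the pole to the plane: n ∝ (0.520, 0.139, 0.543).
True dip = arccos(n_z / |n|) = arccos(0.7100) = 44.8°.
Dip direction = atan2(0.520, 0.139) = 75° (azimuth of n's horizontal projection).

true dip 45°, dip direction 075°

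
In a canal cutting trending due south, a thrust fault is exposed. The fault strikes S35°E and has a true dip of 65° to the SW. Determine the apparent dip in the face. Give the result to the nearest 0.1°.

Angle between strike (S35°E) and section (due south): β = 35°.
tan(apparent dip) = tan 65° · sin 35° = 1.2300
apparent dip = arctan 1.2300 = 50.89°

50.9°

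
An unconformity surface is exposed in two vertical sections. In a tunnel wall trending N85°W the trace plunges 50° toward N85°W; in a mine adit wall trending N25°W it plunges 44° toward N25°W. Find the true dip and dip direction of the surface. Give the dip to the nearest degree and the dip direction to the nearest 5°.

true dip 52°, dip direction 295°

Each apparent-dip line lies in the plane. As unit vectors (x east, y north, z up), v₁ plunges 50°→N85°W and v₂ plunges 44°→N25°W.
The plane normal is n = v₁ × v₂ ∝ (-0.461, 0.212, 0.400).
tan δ = √(n_x²+n_y²)/n_z = 0.507/0.400, so δ = 51.7°.
The horizontal component of n points toward azimuth atan2(n_x, n_y) = 295°, the dip direction.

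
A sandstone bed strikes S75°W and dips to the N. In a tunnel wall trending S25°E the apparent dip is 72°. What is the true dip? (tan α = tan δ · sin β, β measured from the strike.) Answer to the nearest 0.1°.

The section is 80° from the strike.
tan δ = tan α / sin β = tan 72° / sin 80° = 3.0777 / 0.9848 = 3.1252
δ = arctan(3.1252) = 72.26°

72.3°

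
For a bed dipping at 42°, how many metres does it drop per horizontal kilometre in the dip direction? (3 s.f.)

drop per km = 1000 × tan 42° = 1000 × 0.9004

900 m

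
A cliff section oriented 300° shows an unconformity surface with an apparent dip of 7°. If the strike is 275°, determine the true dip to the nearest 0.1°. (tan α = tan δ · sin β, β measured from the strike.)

The section is 25° from the strike.
tan δ = tan α / sin β = tan 7° / sin 25° = 0.1228 / 0.4226 = 0.2905
δ = arctan(0.2905) = 16.20°

16.2°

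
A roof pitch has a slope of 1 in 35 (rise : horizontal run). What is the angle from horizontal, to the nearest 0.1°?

tan θ = 1/35 = 0.0286
θ = arctan(0.0286) = 1.64°

1.6°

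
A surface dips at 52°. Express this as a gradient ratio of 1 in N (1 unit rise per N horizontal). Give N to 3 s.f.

1 : N means tan θ = 1/N, so N = 1/tan 52° = 1/1.2799

1 in 0.781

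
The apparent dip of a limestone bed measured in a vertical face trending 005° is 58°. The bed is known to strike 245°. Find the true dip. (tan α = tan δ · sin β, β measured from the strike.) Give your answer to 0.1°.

61.6°

The section is 60° from the strike.
tan δ = tan α / sin β = tan 58° / sin 60° = 1.6003 / 0.8660 = 1.8479
δ = arctan(1.8479) = 61.58°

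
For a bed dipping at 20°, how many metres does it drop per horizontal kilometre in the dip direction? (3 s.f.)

364 m

drop per km = 1000 × tan 20° = 1000 × 0.3640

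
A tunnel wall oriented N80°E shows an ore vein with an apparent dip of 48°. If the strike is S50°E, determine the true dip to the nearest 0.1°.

55.4°

The section is 50° from the strike.
tan δ = tan α / sin β = tan 48° / sin 50° = 1.1106 / 0.7660 = 1.4498
true dip = arctan 1.4498 = 55.40°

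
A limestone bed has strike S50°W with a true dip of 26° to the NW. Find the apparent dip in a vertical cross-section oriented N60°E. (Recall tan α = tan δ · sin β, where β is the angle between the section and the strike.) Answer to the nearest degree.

Angle between strike (S50°W) and section (N60°E): β = 10°.
tan α = tan 26° × sin 10° = 0.4877 × 0.1736 = 0.0847
α = arctan(0.0847) = 4.84°

5°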